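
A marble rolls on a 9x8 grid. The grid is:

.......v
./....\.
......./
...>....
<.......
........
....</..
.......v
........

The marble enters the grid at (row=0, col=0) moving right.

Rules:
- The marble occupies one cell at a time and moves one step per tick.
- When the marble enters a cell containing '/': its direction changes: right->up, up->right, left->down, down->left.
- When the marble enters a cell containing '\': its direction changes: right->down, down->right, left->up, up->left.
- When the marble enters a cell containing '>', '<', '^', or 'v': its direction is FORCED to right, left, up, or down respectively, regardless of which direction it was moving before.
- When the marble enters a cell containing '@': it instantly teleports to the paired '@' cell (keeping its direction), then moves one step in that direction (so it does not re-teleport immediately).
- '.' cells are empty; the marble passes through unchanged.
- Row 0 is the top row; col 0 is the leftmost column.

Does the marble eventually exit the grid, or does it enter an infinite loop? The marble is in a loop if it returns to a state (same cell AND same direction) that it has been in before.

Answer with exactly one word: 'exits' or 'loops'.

Step 1: enter (0,0), '.' pass, move right to (0,1)
Step 2: enter (0,1), '.' pass, move right to (0,2)
Step 3: enter (0,2), '.' pass, move right to (0,3)
Step 4: enter (0,3), '.' pass, move right to (0,4)
Step 5: enter (0,4), '.' pass, move right to (0,5)
Step 6: enter (0,5), '.' pass, move right to (0,6)
Step 7: enter (0,6), '.' pass, move right to (0,7)
Step 8: enter (0,7), 'v' forces right->down, move down to (1,7)
Step 9: enter (1,7), '.' pass, move down to (2,7)
Step 10: enter (2,7), '/' deflects down->left, move left to (2,6)
Step 11: enter (2,6), '.' pass, move left to (2,5)
Step 12: enter (2,5), '.' pass, move left to (2,4)
Step 13: enter (2,4), '.' pass, move left to (2,3)
Step 14: enter (2,3), '.' pass, move left to (2,2)
Step 15: enter (2,2), '.' pass, move left to (2,1)
Step 16: enter (2,1), '.' pass, move left to (2,0)
Step 17: enter (2,0), '.' pass, move left to (2,-1)
Step 18: at (2,-1) — EXIT via left edge, pos 2

Answer: exits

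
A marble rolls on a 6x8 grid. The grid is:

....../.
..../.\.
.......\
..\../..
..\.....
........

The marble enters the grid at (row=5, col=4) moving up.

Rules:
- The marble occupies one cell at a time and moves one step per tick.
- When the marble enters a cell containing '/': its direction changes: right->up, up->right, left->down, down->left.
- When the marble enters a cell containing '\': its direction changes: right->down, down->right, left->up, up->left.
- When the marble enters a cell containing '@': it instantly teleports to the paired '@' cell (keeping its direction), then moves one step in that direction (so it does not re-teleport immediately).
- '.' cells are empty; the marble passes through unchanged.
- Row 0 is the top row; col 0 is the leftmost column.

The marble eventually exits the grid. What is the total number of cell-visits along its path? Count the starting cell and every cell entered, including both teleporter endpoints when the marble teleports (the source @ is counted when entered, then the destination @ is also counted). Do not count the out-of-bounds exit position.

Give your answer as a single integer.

Answer: 11

Derivation:
Step 1: enter (5,4), '.' pass, move up to (4,4)
Step 2: enter (4,4), '.' pass, move up to (3,4)
Step 3: enter (3,4), '.' pass, move up to (2,4)
Step 4: enter (2,4), '.' pass, move up to (1,4)
Step 5: enter (1,4), '/' deflects up->right, move right to (1,5)
Step 6: enter (1,5), '.' pass, move right to (1,6)
Step 7: enter (1,6), '\' deflects right->down, move down to (2,6)
Step 8: enter (2,6), '.' pass, move down to (3,6)
Step 9: enter (3,6), '.' pass, move down to (4,6)
Step 10: enter (4,6), '.' pass, move down to (5,6)
Step 11: enter (5,6), '.' pass, move down to (6,6)
Step 12: at (6,6) — EXIT via bottom edge, pos 6
Path length (cell visits): 11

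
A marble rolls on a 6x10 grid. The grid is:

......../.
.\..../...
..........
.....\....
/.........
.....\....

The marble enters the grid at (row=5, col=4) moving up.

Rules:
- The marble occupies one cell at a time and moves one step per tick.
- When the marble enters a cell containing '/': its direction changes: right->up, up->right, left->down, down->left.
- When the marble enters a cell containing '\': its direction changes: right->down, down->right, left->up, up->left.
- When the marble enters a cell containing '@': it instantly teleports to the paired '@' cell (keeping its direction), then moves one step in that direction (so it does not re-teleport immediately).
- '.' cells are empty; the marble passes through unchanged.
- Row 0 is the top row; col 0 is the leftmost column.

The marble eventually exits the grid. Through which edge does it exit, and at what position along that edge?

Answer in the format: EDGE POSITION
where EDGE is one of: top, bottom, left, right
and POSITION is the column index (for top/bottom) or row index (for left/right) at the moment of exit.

Step 1: enter (5,4), '.' pass, move up to (4,4)
Step 2: enter (4,4), '.' pass, move up to (3,4)
Step 3: enter (3,4), '.' pass, move up to (2,4)
Step 4: enter (2,4), '.' pass, move up to (1,4)
Step 5: enter (1,4), '.' pass, move up to (0,4)
Step 6: enter (0,4), '.' pass, move up to (-1,4)
Step 7: at (-1,4) — EXIT via top edge, pos 4

Answer: top 4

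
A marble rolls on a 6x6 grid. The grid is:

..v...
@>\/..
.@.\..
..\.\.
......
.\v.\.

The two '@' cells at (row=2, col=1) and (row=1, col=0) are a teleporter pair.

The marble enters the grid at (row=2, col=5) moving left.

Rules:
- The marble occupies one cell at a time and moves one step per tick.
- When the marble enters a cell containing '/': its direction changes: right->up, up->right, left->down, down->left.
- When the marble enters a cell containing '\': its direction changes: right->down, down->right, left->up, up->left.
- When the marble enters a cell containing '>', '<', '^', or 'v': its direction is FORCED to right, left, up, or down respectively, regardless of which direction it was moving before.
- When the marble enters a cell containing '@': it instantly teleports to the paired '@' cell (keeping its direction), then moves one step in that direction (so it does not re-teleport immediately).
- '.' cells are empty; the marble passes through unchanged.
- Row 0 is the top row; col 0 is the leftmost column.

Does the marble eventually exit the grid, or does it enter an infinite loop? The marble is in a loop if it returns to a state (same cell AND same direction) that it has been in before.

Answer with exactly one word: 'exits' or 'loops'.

Step 1: enter (2,5), '.' pass, move left to (2,4)
Step 2: enter (2,4), '.' pass, move left to (2,3)
Step 3: enter (2,3), '\' deflects left->up, move up to (1,3)
Step 4: enter (1,3), '/' deflects up->right, move right to (1,4)
Step 5: enter (1,4), '.' pass, move right to (1,5)
Step 6: enter (1,5), '.' pass, move right to (1,6)
Step 7: at (1,6) — EXIT via right edge, pos 1

Answer: exits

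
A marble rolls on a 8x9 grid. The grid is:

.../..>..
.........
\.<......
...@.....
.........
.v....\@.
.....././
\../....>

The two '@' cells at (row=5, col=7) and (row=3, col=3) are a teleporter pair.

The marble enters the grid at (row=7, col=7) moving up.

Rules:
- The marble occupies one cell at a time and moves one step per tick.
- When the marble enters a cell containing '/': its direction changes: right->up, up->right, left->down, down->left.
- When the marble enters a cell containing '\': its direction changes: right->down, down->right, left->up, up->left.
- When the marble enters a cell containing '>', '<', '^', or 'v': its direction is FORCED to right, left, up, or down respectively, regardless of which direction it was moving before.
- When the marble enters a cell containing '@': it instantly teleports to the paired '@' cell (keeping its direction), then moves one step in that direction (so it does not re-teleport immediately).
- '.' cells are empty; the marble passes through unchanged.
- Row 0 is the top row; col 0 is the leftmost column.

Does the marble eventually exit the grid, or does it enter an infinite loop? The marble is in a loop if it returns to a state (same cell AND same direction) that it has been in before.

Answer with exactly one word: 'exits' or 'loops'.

Answer: exits

Derivation:
Step 1: enter (7,7), '.' pass, move up to (6,7)
Step 2: enter (6,7), '.' pass, move up to (5,7)
Step 3: enter (5,7), '@' teleport (5,7)->(3,3), also enter (3,3), move up to (2,3)
Step 4: enter (2,3), '.' pass, move up to (1,3)
Step 5: enter (1,3), '.' pass, move up to (0,3)
Step 6: enter (0,3), '/' deflects up->right, move right to (0,4)
Step 7: enter (0,4), '.' pass, move right to (0,5)
Step 8: enter (0,5), '.' pass, move right to (0,6)
Step 9: enter (0,6), '>' forces right->right, move right to (0,7)
Step 10: enter (0,7), '.' pass, move right to (0,8)
Step 11: enter (0,8), '.' pass, move right to (0,9)
Step 12: at (0,9) — EXIT via right edge, pos 0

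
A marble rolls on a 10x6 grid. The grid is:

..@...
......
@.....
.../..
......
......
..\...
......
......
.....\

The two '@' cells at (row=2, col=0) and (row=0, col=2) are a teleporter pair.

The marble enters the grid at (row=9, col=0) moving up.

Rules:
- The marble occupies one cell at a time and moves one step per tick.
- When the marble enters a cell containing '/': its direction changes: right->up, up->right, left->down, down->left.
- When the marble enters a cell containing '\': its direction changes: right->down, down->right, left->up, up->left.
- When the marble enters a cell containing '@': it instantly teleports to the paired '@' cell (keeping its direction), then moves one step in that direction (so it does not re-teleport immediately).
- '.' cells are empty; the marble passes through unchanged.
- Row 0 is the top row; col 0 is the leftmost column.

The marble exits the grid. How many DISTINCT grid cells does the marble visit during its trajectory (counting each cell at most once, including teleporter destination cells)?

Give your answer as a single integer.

Step 1: enter (9,0), '.' pass, move up to (8,0)
Step 2: enter (8,0), '.' pass, move up to (7,0)
Step 3: enter (7,0), '.' pass, move up to (6,0)
Step 4: enter (6,0), '.' pass, move up to (5,0)
Step 5: enter (5,0), '.' pass, move up to (4,0)
Step 6: enter (4,0), '.' pass, move up to (3,0)
Step 7: enter (3,0), '.' pass, move up to (2,0)
Step 8: enter (2,0), '@' teleport (2,0)->(0,2), also enter (0,2), move up to (-1,2)
Step 9: at (-1,2) — EXIT via top edge, pos 2
Distinct cells visited: 9 (path length 9)

Answer: 9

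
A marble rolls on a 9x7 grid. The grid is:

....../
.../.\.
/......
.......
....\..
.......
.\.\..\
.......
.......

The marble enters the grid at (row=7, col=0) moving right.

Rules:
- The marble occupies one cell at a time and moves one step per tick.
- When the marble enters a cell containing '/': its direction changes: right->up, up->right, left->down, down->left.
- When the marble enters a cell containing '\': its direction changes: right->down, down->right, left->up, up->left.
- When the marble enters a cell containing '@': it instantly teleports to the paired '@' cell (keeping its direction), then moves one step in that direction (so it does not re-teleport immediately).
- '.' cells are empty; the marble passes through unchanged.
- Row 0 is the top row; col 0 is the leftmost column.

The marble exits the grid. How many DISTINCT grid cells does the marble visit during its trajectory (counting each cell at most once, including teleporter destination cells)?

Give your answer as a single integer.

Step 1: enter (7,0), '.' pass, move right to (7,1)
Step 2: enter (7,1), '.' pass, move right to (7,2)
Step 3: enter (7,2), '.' pass, move right to (7,3)
Step 4: enter (7,3), '.' pass, move right to (7,4)
Step 5: enter (7,4), '.' pass, move right to (7,5)
Step 6: enter (7,5), '.' pass, move right to (7,6)
Step 7: enter (7,6), '.' pass, move right to (7,7)
Step 8: at (7,7) — EXIT via right edge, pos 7
Distinct cells visited: 7 (path length 7)

Answer: 7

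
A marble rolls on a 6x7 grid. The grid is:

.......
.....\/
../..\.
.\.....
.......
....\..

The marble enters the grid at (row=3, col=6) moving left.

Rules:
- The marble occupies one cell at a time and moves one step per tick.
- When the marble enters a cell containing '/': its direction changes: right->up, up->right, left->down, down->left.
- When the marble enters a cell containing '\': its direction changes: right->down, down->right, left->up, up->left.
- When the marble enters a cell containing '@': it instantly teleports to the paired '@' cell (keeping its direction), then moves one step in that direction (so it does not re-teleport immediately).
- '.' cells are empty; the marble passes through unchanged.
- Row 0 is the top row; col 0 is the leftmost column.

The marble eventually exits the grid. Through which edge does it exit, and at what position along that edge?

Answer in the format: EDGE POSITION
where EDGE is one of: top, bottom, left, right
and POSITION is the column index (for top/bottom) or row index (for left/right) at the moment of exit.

Step 1: enter (3,6), '.' pass, move left to (3,5)
Step 2: enter (3,5), '.' pass, move left to (3,4)
Step 3: enter (3,4), '.' pass, move left to (3,3)
Step 4: enter (3,3), '.' pass, move left to (3,2)
Step 5: enter (3,2), '.' pass, move left to (3,1)
Step 6: enter (3,1), '\' deflects left->up, move up to (2,1)
Step 7: enter (2,1), '.' pass, move up to (1,1)
Step 8: enter (1,1), '.' pass, move up to (0,1)
Step 9: enter (0,1), '.' pass, move up to (-1,1)
Step 10: at (-1,1) — EXIT via top edge, pos 1

Answer: top 1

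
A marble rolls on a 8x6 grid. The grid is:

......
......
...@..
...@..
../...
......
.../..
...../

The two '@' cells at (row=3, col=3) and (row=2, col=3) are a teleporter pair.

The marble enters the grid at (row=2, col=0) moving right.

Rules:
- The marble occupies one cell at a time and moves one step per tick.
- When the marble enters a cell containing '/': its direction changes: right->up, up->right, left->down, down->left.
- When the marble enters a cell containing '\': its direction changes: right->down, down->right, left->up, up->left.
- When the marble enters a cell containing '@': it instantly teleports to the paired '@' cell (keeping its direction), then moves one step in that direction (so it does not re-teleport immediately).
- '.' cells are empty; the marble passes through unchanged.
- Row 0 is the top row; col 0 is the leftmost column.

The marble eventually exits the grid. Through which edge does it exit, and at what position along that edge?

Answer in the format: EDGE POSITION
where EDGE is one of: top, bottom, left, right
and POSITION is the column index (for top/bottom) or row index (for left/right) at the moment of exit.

Step 1: enter (2,0), '.' pass, move right to (2,1)
Step 2: enter (2,1), '.' pass, move right to (2,2)
Step 3: enter (2,2), '.' pass, move right to (2,3)
Step 4: enter (2,3), '@' teleport (2,3)->(3,3), also enter (3,3), move right to (3,4)
Step 5: enter (3,4), '.' pass, move right to (3,5)
Step 6: enter (3,5), '.' pass, move right to (3,6)
Step 7: at (3,6) — EXIT via right edge, pos 3

Answer: right 3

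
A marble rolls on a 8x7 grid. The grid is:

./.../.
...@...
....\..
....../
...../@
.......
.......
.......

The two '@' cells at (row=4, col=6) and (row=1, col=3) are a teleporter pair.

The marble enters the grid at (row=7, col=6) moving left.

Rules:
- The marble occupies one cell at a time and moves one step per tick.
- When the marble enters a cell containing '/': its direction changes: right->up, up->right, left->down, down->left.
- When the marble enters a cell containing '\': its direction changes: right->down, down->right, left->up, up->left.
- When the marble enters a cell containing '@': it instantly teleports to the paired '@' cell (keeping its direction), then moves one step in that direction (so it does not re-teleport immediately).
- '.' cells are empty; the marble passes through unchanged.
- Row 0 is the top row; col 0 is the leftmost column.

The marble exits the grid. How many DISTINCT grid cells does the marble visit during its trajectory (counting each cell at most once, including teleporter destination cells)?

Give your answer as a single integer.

Step 1: enter (7,6), '.' pass, move left to (7,5)
Step 2: enter (7,5), '.' pass, move left to (7,4)
Step 3: enter (7,4), '.' pass, move left to (7,3)
Step 4: enter (7,3), '.' pass, move left to (7,2)
Step 5: enter (7,2), '.' pass, move left to (7,1)
Step 6: enter (7,1), '.' pass, move left to (7,0)
Step 7: enter (7,0), '.' pass, move left to (7,-1)
Step 8: at (7,-1) — EXIT via left edge, pos 7
Distinct cells visited: 7 (path length 7)

Answer: 7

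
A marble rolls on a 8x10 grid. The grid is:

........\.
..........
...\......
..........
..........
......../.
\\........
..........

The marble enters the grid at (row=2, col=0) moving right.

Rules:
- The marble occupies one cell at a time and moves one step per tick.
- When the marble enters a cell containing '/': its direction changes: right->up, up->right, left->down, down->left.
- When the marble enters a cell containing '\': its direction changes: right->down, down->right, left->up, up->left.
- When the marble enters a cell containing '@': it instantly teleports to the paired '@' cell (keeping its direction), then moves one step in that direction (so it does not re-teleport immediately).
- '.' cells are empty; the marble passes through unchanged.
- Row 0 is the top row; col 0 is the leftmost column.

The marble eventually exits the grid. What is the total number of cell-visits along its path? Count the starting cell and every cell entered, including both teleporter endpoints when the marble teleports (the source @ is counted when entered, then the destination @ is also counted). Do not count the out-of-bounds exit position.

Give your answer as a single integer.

Answer: 9

Derivation:
Step 1: enter (2,0), '.' pass, move right to (2,1)
Step 2: enter (2,1), '.' pass, move right to (2,2)
Step 3: enter (2,2), '.' pass, move right to (2,3)
Step 4: enter (2,3), '\' deflects right->down, move down to (3,3)
Step 5: enter (3,3), '.' pass, move down to (4,3)
Step 6: enter (4,3), '.' pass, move down to (5,3)
Step 7: enter (5,3), '.' pass, move down to (6,3)
Step 8: enter (6,3), '.' pass, move down to (7,3)
Step 9: enter (7,3), '.' pass, move down to (8,3)
Step 10: at (8,3) — EXIT via bottom edge, pos 3
Path length (cell visits): 9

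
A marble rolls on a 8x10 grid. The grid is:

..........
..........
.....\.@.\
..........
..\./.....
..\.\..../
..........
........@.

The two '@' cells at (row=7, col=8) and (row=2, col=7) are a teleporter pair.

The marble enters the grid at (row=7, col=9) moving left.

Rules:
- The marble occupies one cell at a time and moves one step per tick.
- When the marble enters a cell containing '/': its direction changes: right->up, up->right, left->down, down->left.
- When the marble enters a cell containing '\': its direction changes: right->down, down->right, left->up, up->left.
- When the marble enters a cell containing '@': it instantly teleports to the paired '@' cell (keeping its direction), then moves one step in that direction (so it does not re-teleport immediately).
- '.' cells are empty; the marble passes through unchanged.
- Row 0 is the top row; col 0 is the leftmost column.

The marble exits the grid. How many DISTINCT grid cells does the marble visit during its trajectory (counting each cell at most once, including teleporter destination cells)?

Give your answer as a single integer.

Step 1: enter (7,9), '.' pass, move left to (7,8)
Step 2: enter (7,8), '@' teleport (7,8)->(2,7), also enter (2,7), move left to (2,6)
Step 3: enter (2,6), '.' pass, move left to (2,5)
Step 4: enter (2,5), '\' deflects left->up, move up to (1,5)
Step 5: enter (1,5), '.' pass, move up to (0,5)
Step 6: enter (0,5), '.' pass, move up to (-1,5)
Step 7: at (-1,5) — EXIT via top edge, pos 5
Distinct cells visited: 7 (path length 7)

Answer: 7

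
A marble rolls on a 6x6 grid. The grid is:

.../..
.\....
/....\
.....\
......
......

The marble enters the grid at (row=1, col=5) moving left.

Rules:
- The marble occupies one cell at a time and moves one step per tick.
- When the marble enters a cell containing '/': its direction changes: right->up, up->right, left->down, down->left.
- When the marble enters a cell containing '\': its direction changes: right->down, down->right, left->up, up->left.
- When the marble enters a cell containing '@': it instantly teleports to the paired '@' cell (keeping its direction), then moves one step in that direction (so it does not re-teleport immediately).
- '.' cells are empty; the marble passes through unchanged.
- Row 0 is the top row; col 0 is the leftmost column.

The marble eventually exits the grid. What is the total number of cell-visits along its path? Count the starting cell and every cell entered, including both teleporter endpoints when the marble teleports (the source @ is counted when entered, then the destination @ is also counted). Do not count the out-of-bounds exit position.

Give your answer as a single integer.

Step 1: enter (1,5), '.' pass, move left to (1,4)
Step 2: enter (1,4), '.' pass, move left to (1,3)
Step 3: enter (1,3), '.' pass, move left to (1,2)
Step 4: enter (1,2), '.' pass, move left to (1,1)
Step 5: enter (1,1), '\' deflects left->up, move up to (0,1)
Step 6: enter (0,1), '.' pass, move up to (-1,1)
Step 7: at (-1,1) — EXIT via top edge, pos 1
Path length (cell visits): 6

Answer: 6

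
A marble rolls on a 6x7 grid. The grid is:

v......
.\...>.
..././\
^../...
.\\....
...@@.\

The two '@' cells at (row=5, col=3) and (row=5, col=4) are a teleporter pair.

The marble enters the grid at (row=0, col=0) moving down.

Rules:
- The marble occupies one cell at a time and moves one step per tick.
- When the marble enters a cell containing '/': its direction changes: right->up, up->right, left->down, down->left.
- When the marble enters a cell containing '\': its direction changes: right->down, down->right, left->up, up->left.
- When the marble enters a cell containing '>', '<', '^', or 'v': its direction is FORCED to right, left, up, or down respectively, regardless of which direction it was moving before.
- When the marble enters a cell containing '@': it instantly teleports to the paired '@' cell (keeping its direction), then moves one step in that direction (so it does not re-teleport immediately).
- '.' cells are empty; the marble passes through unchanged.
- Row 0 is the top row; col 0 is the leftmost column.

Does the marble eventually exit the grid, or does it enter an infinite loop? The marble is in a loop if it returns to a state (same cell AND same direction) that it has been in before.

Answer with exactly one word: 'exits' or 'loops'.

Answer: loops

Derivation:
Step 1: enter (0,0), 'v' forces down->down, move down to (1,0)
Step 2: enter (1,0), '.' pass, move down to (2,0)
Step 3: enter (2,0), '.' pass, move down to (3,0)
Step 4: enter (3,0), '^' forces down->up, move up to (2,0)
Step 5: enter (2,0), '.' pass, move up to (1,0)
Step 6: enter (1,0), '.' pass, move up to (0,0)
Step 7: enter (0,0), 'v' forces up->down, move down to (1,0)
Step 8: at (1,0) dir=down — LOOP DETECTED (seen before)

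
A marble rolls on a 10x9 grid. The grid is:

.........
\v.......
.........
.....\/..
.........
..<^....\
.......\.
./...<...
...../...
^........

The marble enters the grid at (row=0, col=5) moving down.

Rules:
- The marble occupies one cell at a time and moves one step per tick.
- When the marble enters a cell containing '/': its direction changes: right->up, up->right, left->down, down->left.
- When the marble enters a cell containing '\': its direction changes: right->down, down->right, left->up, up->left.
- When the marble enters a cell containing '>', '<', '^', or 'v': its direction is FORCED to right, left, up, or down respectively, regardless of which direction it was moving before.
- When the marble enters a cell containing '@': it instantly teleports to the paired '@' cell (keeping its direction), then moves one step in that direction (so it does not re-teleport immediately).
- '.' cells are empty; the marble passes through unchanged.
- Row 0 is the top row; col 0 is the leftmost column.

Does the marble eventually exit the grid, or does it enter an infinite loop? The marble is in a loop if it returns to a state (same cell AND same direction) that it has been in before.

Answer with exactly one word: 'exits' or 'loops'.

Step 1: enter (0,5), '.' pass, move down to (1,5)
Step 2: enter (1,5), '.' pass, move down to (2,5)
Step 3: enter (2,5), '.' pass, move down to (3,5)
Step 4: enter (3,5), '\' deflects down->right, move right to (3,6)
Step 5: enter (3,6), '/' deflects right->up, move up to (2,6)
Step 6: enter (2,6), '.' pass, move up to (1,6)
Step 7: enter (1,6), '.' pass, move up to (0,6)
Step 8: enter (0,6), '.' pass, move up to (-1,6)
Step 9: at (-1,6) — EXIT via top edge, pos 6

Answer: exits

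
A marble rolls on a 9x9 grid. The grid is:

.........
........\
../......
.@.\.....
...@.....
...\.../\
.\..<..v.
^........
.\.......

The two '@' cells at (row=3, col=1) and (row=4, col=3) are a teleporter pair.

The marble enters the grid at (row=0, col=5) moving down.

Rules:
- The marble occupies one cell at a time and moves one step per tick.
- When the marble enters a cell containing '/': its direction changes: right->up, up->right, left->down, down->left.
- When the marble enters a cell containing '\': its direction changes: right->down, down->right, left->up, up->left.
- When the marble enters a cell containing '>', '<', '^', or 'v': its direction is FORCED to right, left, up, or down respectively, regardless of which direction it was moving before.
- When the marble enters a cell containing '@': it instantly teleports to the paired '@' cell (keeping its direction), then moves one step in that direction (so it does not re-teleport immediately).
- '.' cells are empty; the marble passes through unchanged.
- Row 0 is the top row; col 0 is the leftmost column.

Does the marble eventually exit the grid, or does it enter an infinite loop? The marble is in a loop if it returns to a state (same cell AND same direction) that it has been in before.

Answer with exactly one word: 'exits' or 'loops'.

Answer: exits

Derivation:
Step 1: enter (0,5), '.' pass, move down to (1,5)
Step 2: enter (1,5), '.' pass, move down to (2,5)
Step 3: enter (2,5), '.' pass, move down to (3,5)
Step 4: enter (3,5), '.' pass, move down to (4,5)
Step 5: enter (4,5), '.' pass, move down to (5,5)
Step 6: enter (5,5), '.' pass, move down to (6,5)
Step 7: enter (6,5), '.' pass, move down to (7,5)
Step 8: enter (7,5), '.' pass, move down to (8,5)
Step 9: enter (8,5), '.' pass, move down to (9,5)
Step 10: at (9,5) — EXIT via bottom edge, pos 5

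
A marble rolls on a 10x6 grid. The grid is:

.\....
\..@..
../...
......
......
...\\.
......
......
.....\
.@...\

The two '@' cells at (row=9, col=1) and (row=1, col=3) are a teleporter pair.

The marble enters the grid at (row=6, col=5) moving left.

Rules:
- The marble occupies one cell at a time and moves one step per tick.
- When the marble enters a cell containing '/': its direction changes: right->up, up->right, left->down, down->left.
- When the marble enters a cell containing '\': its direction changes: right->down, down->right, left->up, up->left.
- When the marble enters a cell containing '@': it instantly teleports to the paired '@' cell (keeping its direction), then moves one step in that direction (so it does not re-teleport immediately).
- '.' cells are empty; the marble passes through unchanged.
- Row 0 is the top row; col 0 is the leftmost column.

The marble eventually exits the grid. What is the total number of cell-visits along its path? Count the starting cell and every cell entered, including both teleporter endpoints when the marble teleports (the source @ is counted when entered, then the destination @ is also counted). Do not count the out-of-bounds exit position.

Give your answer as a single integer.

Answer: 6

Derivation:
Step 1: enter (6,5), '.' pass, move left to (6,4)
Step 2: enter (6,4), '.' pass, move left to (6,3)
Step 3: enter (6,3), '.' pass, move left to (6,2)
Step 4: enter (6,2), '.' pass, move left to (6,1)
Step 5: enter (6,1), '.' pass, move left to (6,0)
Step 6: enter (6,0), '.' pass, move left to (6,-1)
Step 7: at (6,-1) — EXIT via left edge, pos 6
Path length (cell visits): 6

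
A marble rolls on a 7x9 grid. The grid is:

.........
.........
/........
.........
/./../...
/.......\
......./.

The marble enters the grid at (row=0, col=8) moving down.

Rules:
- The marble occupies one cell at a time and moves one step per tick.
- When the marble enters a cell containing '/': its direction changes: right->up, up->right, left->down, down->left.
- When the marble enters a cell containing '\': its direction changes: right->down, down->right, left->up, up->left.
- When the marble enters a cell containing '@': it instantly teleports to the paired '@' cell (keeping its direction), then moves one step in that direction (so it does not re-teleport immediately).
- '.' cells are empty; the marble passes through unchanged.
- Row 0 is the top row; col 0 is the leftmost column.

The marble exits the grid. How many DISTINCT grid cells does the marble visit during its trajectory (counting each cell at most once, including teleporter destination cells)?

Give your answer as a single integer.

Answer: 6

Derivation:
Step 1: enter (0,8), '.' pass, move down to (1,8)
Step 2: enter (1,8), '.' pass, move down to (2,8)
Step 3: enter (2,8), '.' pass, move down to (3,8)
Step 4: enter (3,8), '.' pass, move down to (4,8)
Step 5: enter (4,8), '.' pass, move down to (5,8)
Step 6: enter (5,8), '\' deflects down->right, move right to (5,9)
Step 7: at (5,9) — EXIT via right edge, pos 5
Distinct cells visited: 6 (path length 6)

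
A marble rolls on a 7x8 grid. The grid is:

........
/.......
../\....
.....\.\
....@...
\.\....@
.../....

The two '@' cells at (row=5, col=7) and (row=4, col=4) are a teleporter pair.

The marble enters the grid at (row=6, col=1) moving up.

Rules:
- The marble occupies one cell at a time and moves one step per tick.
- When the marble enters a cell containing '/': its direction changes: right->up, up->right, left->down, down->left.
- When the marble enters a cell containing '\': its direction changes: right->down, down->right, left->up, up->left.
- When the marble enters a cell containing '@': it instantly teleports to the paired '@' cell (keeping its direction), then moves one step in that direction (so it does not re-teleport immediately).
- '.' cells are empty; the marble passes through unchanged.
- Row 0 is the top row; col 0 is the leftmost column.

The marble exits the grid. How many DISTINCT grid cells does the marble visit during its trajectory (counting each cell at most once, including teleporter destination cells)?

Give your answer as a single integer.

Step 1: enter (6,1), '.' pass, move up to (5,1)
Step 2: enter (5,1), '.' pass, move up to (4,1)
Step 3: enter (4,1), '.' pass, move up to (3,1)
Step 4: enter (3,1), '.' pass, move up to (2,1)
Step 5: enter (2,1), '.' pass, move up to (1,1)
Step 6: enter (1,1), '.' pass, move up to (0,1)
Step 7: enter (0,1), '.' pass, move up to (-1,1)
Step 8: at (-1,1) — EXIT via top edge, pos 1
Distinct cells visited: 7 (path length 7)

Answer: 7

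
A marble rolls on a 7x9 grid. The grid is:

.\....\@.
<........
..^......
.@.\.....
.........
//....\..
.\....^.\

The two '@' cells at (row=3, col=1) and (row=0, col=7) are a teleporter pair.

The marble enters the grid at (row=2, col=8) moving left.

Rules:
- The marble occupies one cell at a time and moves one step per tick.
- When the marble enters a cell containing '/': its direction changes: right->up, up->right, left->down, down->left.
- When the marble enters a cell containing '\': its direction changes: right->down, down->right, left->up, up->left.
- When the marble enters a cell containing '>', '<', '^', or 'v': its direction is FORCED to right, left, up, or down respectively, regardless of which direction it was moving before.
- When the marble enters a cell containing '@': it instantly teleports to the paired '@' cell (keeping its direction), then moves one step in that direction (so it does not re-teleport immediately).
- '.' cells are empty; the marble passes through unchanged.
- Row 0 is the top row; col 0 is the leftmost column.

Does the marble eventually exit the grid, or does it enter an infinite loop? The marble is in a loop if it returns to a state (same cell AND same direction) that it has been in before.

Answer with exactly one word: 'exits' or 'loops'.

Answer: exits

Derivation:
Step 1: enter (2,8), '.' pass, move left to (2,7)
Step 2: enter (2,7), '.' pass, move left to (2,6)
Step 3: enter (2,6), '.' pass, move left to (2,5)
Step 4: enter (2,5), '.' pass, move left to (2,4)
Step 5: enter (2,4), '.' pass, move left to (2,3)
Step 6: enter (2,3), '.' pass, move left to (2,2)
Step 7: enter (2,2), '^' forces left->up, move up to (1,2)
Step 8: enter (1,2), '.' pass, move up to (0,2)
Step 9: enter (0,2), '.' pass, move up to (-1,2)
Step 10: at (-1,2) — EXIT via top edge, pos 2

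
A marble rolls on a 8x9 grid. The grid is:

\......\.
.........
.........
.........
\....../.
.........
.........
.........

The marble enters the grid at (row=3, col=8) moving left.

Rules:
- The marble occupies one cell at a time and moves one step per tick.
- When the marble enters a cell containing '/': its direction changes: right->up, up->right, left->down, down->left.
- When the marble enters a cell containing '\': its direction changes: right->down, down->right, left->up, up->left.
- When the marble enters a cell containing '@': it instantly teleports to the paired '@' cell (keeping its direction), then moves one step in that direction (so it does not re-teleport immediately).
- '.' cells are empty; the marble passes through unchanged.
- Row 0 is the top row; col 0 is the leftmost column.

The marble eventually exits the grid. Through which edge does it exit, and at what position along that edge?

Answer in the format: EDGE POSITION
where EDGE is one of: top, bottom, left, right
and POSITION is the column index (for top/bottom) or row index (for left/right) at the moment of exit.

Step 1: enter (3,8), '.' pass, move left to (3,7)
Step 2: enter (3,7), '.' pass, move left to (3,6)
Step 3: enter (3,6), '.' pass, move left to (3,5)
Step 4: enter (3,5), '.' pass, move left to (3,4)
Step 5: enter (3,4), '.' pass, move left to (3,3)
Step 6: enter (3,3), '.' pass, move left to (3,2)
Step 7: enter (3,2), '.' pass, move left to (3,1)
Step 8: enter (3,1), '.' pass, move left to (3,0)
Step 9: enter (3,0), '.' pass, move left to (3,-1)
Step 10: at (3,-1) — EXIT via left edge, pos 3

Answer: left 3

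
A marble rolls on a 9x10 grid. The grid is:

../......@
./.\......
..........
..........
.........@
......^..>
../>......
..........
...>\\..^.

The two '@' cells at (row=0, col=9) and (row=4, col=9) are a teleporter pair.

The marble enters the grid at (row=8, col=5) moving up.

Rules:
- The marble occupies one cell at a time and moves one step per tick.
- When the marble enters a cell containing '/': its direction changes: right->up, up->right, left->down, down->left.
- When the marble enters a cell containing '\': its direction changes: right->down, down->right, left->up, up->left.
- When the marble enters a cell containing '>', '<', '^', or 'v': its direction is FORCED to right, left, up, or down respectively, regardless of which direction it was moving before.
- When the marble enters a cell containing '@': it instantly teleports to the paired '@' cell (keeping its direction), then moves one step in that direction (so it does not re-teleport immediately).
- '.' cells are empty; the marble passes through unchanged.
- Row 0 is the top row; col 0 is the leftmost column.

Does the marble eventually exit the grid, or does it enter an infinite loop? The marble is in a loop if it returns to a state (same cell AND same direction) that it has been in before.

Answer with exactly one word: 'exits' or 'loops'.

Answer: exits

Derivation:
Step 1: enter (8,5), '\' deflects up->left, move left to (8,4)
Step 2: enter (8,4), '\' deflects left->up, move up to (7,4)
Step 3: enter (7,4), '.' pass, move up to (6,4)
Step 4: enter (6,4), '.' pass, move up to (5,4)
Step 5: enter (5,4), '.' pass, move up to (4,4)
Step 6: enter (4,4), '.' pass, move up to (3,4)
Step 7: enter (3,4), '.' pass, move up to (2,4)
Step 8: enter (2,4), '.' pass, move up to (1,4)
Step 9: enter (1,4), '.' pass, move up to (0,4)
Step 10: enter (0,4), '.' pass, move up to (-1,4)
Step 11: at (-1,4) — EXIT via top edge, pos 4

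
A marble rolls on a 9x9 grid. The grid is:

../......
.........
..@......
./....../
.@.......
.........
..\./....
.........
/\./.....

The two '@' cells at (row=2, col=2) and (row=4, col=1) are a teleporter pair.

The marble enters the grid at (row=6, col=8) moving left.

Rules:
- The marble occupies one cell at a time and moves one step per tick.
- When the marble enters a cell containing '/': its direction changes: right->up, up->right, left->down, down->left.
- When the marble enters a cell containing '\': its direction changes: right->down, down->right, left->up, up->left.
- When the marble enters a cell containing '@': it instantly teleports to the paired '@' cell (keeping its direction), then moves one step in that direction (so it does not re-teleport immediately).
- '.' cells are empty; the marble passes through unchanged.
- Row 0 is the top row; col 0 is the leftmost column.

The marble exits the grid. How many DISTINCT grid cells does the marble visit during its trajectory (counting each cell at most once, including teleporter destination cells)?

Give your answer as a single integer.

Step 1: enter (6,8), '.' pass, move left to (6,7)
Step 2: enter (6,7), '.' pass, move left to (6,6)
Step 3: enter (6,6), '.' pass, move left to (6,5)
Step 4: enter (6,5), '.' pass, move left to (6,4)
Step 5: enter (6,4), '/' deflects left->down, move down to (7,4)
Step 6: enter (7,4), '.' pass, move down to (8,4)
Step 7: enter (8,4), '.' pass, move down to (9,4)
Step 8: at (9,4) — EXIT via bottom edge, pos 4
Distinct cells visited: 7 (path length 7)

Answer: 7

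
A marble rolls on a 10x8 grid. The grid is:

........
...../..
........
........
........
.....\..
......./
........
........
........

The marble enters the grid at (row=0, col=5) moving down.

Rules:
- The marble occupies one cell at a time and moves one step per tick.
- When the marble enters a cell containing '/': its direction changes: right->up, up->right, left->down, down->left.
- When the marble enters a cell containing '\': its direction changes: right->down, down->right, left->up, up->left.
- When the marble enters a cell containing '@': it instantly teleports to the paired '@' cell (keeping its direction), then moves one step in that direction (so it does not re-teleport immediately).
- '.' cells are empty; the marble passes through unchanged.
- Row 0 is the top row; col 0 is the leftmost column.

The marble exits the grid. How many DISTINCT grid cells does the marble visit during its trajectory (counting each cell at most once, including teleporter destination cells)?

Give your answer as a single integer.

Answer: 7

Derivation:
Step 1: enter (0,5), '.' pass, move down to (1,5)
Step 2: enter (1,5), '/' deflects down->left, move left to (1,4)
Step 3: enter (1,4), '.' pass, move left to (1,3)
Step 4: enter (1,3), '.' pass, move left to (1,2)
Step 5: enter (1,2), '.' pass, move left to (1,1)
Step 6: enter (1,1), '.' pass, move left to (1,0)
Step 7: enter (1,0), '.' pass, move left to (1,-1)
Step 8: at (1,-1) — EXIT via left edge, pos 1
Distinct cells visited: 7 (path length 7)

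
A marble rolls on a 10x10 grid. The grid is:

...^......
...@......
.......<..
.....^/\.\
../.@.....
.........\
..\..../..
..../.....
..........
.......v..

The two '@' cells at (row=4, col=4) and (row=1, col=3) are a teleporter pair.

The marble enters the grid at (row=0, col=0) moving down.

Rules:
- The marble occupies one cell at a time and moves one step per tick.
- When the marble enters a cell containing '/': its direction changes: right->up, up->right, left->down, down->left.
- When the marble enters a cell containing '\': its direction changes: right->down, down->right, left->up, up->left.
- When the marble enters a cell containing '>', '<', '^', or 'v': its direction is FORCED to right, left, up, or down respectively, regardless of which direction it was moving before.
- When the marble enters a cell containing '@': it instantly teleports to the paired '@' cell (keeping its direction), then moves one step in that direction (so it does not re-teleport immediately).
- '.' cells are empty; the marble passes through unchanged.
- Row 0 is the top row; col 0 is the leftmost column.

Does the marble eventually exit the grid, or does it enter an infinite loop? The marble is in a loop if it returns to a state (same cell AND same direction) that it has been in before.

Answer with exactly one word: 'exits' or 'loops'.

Answer: exits

Derivation:
Step 1: enter (0,0), '.' pass, move down to (1,0)
Step 2: enter (1,0), '.' pass, move down to (2,0)
Step 3: enter (2,0), '.' pass, move down to (3,0)
Step 4: enter (3,0), '.' pass, move down to (4,0)
Step 5: enter (4,0), '.' pass, move down to (5,0)
Step 6: enter (5,0), '.' pass, move down to (6,0)
Step 7: enter (6,0), '.' pass, move down to (7,0)
Step 8: enter (7,0), '.' pass, move down to (8,0)
Step 9: enter (8,0), '.' pass, move down to (9,0)
Step 10: enter (9,0), '.' pass, move down to (10,0)
Step 11: at (10,0) — EXIT via bottom edge, pos 0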